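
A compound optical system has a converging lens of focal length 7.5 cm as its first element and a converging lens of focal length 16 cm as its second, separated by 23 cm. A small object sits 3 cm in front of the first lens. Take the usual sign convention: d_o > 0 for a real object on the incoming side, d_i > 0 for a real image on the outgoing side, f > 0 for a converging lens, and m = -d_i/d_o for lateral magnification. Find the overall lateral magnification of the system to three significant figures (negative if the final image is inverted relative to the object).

-2.22

First lens: d_i1 = 1/(1/7.5 - 1/3) = -5.000 cm.
m_1 = -(-5.000)/3 = 1.6667.
The intermediate image is virtual, 5.000 cm to the left of lens 1, so d_o2 = L - d_i1 = 23 - (-5.000) = 28.000 cm.
Second lens: d_i2 = 1/(1/16 - 1/(28.000)) = 37.333 cm.
m_2 = -(37.333)/(28.000) = -1.3333.
Total m = m_1 x m_2 = (1.6667)(-1.3333) = -2.2222.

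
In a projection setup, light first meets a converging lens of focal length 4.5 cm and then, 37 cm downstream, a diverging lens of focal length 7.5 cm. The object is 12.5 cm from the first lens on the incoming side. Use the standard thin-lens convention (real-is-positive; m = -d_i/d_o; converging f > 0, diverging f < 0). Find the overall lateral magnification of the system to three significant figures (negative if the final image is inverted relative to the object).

Lens 1: 1/d_i1 = 1/f_1 - 1/d_o1 = 1/4.5 - 1/12.5 = 0.14222 cm^-1, so d_i1 = 7.031 cm.
m_1 = -(7.031)/12.5 = -0.5625.
The intermediate image is 7.031 cm to the right of lens 1, so d_o2 = L - d_i1 = 37 - 7.031 = 29.969 cm.
Lens 2: 1/d_i2 = 1/f_2 - 1/d_o2 = 1/(-7.5) - 1/(29.969) = -0.16670 cm^-1, so d_i2 = -5.999 cm.
m_2 = -(-5.999)/(29.969) = 0.2002.
Overall magnification: m = m_1 m_2 = -0.1126.

-0.113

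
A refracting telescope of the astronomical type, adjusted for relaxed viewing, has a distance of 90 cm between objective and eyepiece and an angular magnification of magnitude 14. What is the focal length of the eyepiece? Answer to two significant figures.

In normal adjustment the tube length equals f_obj + f_eye and |M| = f_obj/f_eye.
So f_obj = 14 f_eye and 14 f_eye + f_eye = 90 cm, giving f_eye = 90/15 = 6.000 cm and f_obj = 84.000 cm.

6.0 cm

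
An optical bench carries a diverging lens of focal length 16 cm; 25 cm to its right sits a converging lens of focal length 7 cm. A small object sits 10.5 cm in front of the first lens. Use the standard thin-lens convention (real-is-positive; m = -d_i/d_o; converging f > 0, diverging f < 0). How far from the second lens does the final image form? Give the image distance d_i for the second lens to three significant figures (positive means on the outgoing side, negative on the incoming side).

Applying the thin-lens equation to the first lens, 1/(-16) = 1/10.5 + 1/d_i1, which gives d_i1 = -6.340 cm.
With d_i1 < 0 the first image is virtual and lies on the object side; the object distance for lens 2 is d_o2 = 25 - (-6.340) = 31.340 cm.
Applying the thin-lens equation again with f_2 = 7 cm and d_o2 = 31.340 cm gives d_i2 = 9.013 cm.

9.01 cm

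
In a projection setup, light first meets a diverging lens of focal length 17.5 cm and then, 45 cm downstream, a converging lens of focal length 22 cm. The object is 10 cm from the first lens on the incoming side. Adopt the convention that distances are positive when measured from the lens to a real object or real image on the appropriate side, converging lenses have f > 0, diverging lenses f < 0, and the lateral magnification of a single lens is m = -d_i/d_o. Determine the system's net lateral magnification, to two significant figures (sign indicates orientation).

Lens 1: 1/d_i1 = 1/f_1 - 1/d_o1 = 1/(-17.5) - 1/10 = -0.15714 cm^-1, so d_i1 = -6.364 cm.
m_1 = -(-6.364)/10 = 0.6364.
The intermediate image is virtual, 6.364 cm to the left of lens 1, so d_o2 = L - d_i1 = 45 - (-6.364) = 51.364 cm.
Lens 2: 1/d_i2 = 1/f_2 - 1/d_o2 = 1/22 - 1/(51.364) = 0.02599 cm^-1, so d_i2 = 38.483 cm.
m_2 = -(38.483)/(51.364) = -0.7492.
Total m = m_1 x m_2 = (0.6364)(-0.7492) = -0.4768.

-0.48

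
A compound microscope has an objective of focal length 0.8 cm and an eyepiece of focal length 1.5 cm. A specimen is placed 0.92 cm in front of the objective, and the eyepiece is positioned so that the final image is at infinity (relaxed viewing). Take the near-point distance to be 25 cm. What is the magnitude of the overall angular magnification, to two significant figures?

110

Objective: 1/d_i = 1/f_obj - 1/d_o = 1/0.8 - 1/0.92 = 0.16304 cm^-1, so d_i = 6.133 cm.
m_obj = -d_i/d_o = -6.133/0.92 = -6.667.
Eyepiece angular magnification (image at infinity): M_eye = D/f_e = 25/1.5 = 16.667.
Overall M = m_obj x M_eye = (-6.667)(16.667) = -111.11.
|M| = 111.11.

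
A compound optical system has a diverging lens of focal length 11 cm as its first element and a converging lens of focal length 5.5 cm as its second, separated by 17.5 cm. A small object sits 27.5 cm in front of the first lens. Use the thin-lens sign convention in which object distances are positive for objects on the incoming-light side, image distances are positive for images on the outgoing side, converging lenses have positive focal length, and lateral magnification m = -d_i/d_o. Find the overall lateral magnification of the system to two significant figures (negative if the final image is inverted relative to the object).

Applying the thin-lens equation to the first lens, 1/(-11) = 1/27.5 + 1/d_i1, which gives d_i1 = -7.857 cm.
Its lateral magnification is m_1 = -d_i1/d_o1 = -(-7.857)/27.5 = 0.2857.
With d_i1 < 0 the first image is virtual and lies on the object side; the object distance for lens 2 is d_o2 = 17.5 - (-7.857) = 25.357 cm.
Applying the thin-lens equation again with f_2 = 5.5 cm and d_o2 = 25.357 cm gives d_i2 = 7.023 cm.
m_2 = -(7.023)/(25.357) = -0.2770.
Total m = m_1 x m_2 = (0.2857)(-0.2770) = -0.0791.

-0.079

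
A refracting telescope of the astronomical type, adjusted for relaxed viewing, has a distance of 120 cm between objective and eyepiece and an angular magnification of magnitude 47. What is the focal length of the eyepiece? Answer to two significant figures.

In normal adjustment the tube length equals f_obj + f_eye and |M| = f_obj/f_eye.
So f_obj = 47 f_eye and 47 f_eye + f_eye = 120 cm, giving f_eye = 120/48 = 2.500 cm and f_obj = 117.500 cm.

2.5 cm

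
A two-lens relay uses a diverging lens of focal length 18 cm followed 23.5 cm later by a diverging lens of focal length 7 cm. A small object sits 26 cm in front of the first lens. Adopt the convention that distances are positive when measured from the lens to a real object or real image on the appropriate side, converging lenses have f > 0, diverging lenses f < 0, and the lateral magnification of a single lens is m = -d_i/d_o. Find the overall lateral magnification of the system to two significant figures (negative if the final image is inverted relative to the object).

Applying the thin-lens equation to the first lens, 1/(-18) = 1/26 + 1/d_i1, which gives d_i1 = -10.636 cm.
Its lateral magnification is m_1 = -d_i1/d_o1 = -(-10.636)/26 = 0.4091.
With d_i1 < 0 the first image is virtual and lies on the object side; the object distance for lens 2 is d_o2 = 23.5 - (-10.636) = 34.136 cm.
Applying the thin-lens equation again with f_2 = -7 cm and d_o2 = 34.136 cm gives d_i2 = -5.809 cm.
m_2 = -(-5.809)/(34.136) = 0.1702.
Overall magnification: m = m_1 m_2 = 0.0696.

0.070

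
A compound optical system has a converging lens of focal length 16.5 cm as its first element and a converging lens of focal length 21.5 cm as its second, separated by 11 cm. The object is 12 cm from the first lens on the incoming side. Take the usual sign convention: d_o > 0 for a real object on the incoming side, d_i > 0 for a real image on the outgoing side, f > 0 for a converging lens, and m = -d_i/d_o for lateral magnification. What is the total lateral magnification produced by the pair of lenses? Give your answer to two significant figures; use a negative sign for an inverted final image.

-2.4

First lens: d_i1 = 1/(1/16.5 - 1/12) = -44.000 cm.
m_1 = -(-44.000)/12 = 3.6667.
The intermediate image is virtual, 44.000 cm to the left of lens 1, so d_o2 = L - d_i1 = 11 - (-44.000) = 55.000 cm.
Second lens: d_i2 = 1/(1/21.5 - 1/(55.000)) = 35.299 cm.
m_2 = -(35.299)/(55.000) = -0.6418.
Total m = m_1 x m_2 = (3.6667)(-0.6418) = -2.3532.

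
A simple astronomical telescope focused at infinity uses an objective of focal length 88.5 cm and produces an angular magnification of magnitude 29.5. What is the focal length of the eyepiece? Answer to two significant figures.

3.0 cm

|M| = f_obj/f_eye, so f_eye = f_obj/|M| = 88.5/29.5 = 3.000 cm.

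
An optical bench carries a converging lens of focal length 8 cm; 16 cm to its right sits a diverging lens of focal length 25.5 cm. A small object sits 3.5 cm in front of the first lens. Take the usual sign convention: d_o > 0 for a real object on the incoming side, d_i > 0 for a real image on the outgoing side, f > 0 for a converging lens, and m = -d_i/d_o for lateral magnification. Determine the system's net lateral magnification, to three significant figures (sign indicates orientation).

0.950

Applying the thin-lens equation to the first lens, 1/8 = 1/3.5 + 1/d_i1, which gives d_i1 = -6.222 cm.
Its lateral magnification is m_1 = -d_i1/d_o1 = -(-6.222)/3.5 = 1.7778.
The intermediate image is virtual, 6.222 cm to the left of lens 1, so d_o2 = L - d_i1 = 16 - (-6.222) = 22.222 cm.
Applying the thin-lens equation again with f_2 = -25.5 cm and d_o2 = 22.222 cm gives d_i2 = -11.874 cm.
m_2 = -(-11.874)/(22.222) = 0.5343.
The system's lateral magnification is m_1 m_2 = (1.7778)(0.5343) = 0.9499.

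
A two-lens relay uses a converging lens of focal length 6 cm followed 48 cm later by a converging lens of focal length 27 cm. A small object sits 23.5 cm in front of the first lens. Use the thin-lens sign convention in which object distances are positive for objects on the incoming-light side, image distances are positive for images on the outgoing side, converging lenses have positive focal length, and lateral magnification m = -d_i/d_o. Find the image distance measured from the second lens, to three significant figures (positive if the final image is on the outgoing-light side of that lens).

83.3 cm

Applying the thin-lens equation to the first lens, 1/6 = 1/23.5 + 1/d_i1, which gives d_i1 = 8.057 cm.
The intermediate image is 8.057 cm to the right of lens 1, so d_o2 = L - d_i1 = 48 - 8.057 = 39.943 cm.
Applying the thin-lens equation again with f_2 = 27 cm and d_o2 = 39.943 cm gives d_i2 = 83.325 cm.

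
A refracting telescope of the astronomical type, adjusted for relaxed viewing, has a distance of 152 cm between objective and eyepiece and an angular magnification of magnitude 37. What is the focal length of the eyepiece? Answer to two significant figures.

4.0 cm

In normal adjustment the tube length equals f_obj + f_eye and |M| = f_obj/f_eye.
So f_obj = 37 f_eye and 37 f_eye + f_eye = 152 cm, giving f_eye = 152/38 = 4.000 cm and f_obj = 148.000 cm.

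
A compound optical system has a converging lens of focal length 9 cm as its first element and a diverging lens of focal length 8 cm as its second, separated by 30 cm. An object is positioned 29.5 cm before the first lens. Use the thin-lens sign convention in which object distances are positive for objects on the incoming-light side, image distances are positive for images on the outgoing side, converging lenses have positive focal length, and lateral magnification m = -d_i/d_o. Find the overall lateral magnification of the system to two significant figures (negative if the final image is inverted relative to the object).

-0.14

Applying the thin-lens equation to the first lens, 1/9 = 1/29.5 + 1/d_i1, which gives d_i1 = 12.951 cm.
Its lateral magnification is m_1 = -d_i1/d_o1 = -(12.951)/29.5 = -0.4390.
Object distance for lens 2: d_o2 = 30 - 12.951 = 17.049 cm.
Applying the thin-lens equation again with f_2 = -8 cm and d_o2 = 17.049 cm gives d_i2 = -5.445 cm.
m_2 = -(-5.445)/(17.049) = 0.3194.
The system's lateral magnification is m_1 m_2 = (-0.4390)(0.3194) = -0.1402.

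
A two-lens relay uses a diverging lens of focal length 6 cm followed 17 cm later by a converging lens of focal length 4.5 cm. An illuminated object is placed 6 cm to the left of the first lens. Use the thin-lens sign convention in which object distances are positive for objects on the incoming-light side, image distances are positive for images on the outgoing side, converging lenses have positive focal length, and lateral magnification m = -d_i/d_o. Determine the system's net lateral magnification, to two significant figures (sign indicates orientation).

-0.15

Lens 1: 1/d_i1 = 1/f_1 - 1/d_o1 = 1/(-6) - 1/6 = -0.33333 cm^-1, so d_i1 = -3.000 cm.
m_1 = -(-3.000)/6 = 0.5000.
The intermediate image is virtual, 3.000 cm to the left of lens 1, so d_o2 = L - d_i1 = 17 - (-3.000) = 20.000 cm.
Lens 2: 1/d_i2 = 1/f_2 - 1/d_o2 = 1/4.5 - 1/(20.000) = 0.17222 cm^-1, so d_i2 = 5.806 cm.
m_2 = -(5.806)/(20.000) = -0.2903.
Overall magnification: m = m_1 m_2 = -0.1452.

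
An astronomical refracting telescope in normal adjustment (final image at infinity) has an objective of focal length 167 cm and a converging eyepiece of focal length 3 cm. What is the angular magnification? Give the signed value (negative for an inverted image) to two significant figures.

M = -f_obj/f_eye = -167/(3) = -55.667.

-56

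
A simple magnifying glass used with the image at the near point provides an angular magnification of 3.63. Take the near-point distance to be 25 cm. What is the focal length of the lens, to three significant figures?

9.51 cm

For the image at the near point, M = 1 + D/f.
f = D/(M - 1) = 25/(3.63 - 1) = 9.506 cm.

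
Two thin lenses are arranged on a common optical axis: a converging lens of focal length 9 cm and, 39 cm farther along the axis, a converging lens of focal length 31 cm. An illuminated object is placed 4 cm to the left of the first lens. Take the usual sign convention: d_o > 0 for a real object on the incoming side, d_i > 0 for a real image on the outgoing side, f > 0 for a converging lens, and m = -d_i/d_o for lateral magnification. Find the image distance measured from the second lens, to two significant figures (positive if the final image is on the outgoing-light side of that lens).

First lens: d_i1 = 1/(1/9 - 1/4) = -7.200 cm.
With d_i1 < 0 the first image is virtual and lies on the object side; the object distance for lens 2 is d_o2 = 39 - (-7.200) = 46.200 cm.
Second lens: d_i2 = 1/(1/31 - 1/(46.200)) = 94.224 cm.

94 cm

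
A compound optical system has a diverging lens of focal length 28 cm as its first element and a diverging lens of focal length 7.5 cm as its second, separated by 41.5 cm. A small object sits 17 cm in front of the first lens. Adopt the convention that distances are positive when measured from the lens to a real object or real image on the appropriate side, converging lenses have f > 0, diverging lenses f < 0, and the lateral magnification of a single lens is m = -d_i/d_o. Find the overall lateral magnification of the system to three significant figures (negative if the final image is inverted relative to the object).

0.0783

First lens: d_i1 = 1/(1/(-28) - 1/17) = -10.578 cm.
m_1 = -(-10.578)/17 = 0.6222.
The intermediate image is virtual, 10.578 cm to the left of lens 1, so d_o2 = L - d_i1 = 41.5 - (-10.578) = 52.078 cm.
Second lens: d_i2 = 1/(1/(-7.5) - 1/(52.078)) = -6.556 cm.
m_2 = -(-6.556)/(52.078) = 0.1259.
Overall magnification: m = m_1 m_2 = 0.0783.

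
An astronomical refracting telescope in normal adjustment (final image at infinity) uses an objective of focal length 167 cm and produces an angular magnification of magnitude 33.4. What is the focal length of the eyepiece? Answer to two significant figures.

|M| = f_obj/f_eye, so f_eye = f_obj/|M| = 167/33.4 = 5.000 cm.

5.0 cm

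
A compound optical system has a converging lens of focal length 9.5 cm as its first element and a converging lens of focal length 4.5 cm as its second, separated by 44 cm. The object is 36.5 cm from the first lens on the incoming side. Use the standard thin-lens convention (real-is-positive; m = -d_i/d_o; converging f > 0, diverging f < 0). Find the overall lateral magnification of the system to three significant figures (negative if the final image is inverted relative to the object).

Lens 1: 1/d_i1 = 1/f_1 - 1/d_o1 = 1/9.5 - 1/36.5 = 0.07787 cm^-1, so d_i1 = 12.843 cm.
m_1 = -(12.843)/36.5 = -0.3519.
The intermediate image is 12.843 cm to the right of lens 1, so d_o2 = L - d_i1 = 44 - 12.843 = 31.157 cm.
Lens 2: 1/d_i2 = 1/f_2 - 1/d_o2 = 1/4.5 - 1/(31.157) = 0.19013 cm^-1, so d_i2 = 5.260 cm.
m_2 = -(5.260)/(31.157) = -0.1688.
Total m = m_1 x m_2 = (-0.3519)(-0.1688) = 0.0594.

0.0594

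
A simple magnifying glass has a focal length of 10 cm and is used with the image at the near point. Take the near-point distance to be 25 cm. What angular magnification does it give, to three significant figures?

M = 1 + D/f = 1 + 25/10 = 3.500.

3.50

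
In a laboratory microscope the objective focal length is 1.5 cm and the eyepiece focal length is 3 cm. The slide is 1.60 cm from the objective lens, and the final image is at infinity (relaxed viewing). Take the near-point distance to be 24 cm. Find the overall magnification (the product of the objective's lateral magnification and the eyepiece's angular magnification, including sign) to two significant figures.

Objective: 1/d_i = 1/f_obj - 1/d_o = 1/1.5 - 1/1.60 = 0.04167 cm^-1, so d_i = 24.000 cm.
m_obj = -d_i/d_o = -24.000/1.60 = -15.000.
Eyepiece angular magnification (image at infinity): M_eye = D/f_e = 24/3 = 8.000.
Overall M = m_obj x M_eye = (-15.000)(8.000) = -120.00.

-120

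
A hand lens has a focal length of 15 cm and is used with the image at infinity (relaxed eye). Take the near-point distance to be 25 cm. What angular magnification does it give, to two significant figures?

1.7

M = D/f = 25/15 = 1.667.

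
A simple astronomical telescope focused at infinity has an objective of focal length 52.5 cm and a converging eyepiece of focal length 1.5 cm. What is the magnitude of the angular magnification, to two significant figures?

|M| = f_obj/|f_eye| = 52.5/1.5 = 35.000.

35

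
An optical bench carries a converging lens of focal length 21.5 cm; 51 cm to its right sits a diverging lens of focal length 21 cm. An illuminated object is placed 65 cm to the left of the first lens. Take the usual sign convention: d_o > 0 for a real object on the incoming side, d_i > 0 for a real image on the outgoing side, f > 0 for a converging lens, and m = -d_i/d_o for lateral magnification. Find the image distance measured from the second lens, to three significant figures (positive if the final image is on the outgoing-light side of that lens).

-9.94 cm

First lens: d_i1 = 1/(1/21.5 - 1/65) = 32.126 cm.
That image sits 18.874 cm in front of the second lens, so d_o2 = 18.874 cm.
Second lens: d_i2 = 1/(1/(-21) - 1/(18.874)) = -9.940 cm.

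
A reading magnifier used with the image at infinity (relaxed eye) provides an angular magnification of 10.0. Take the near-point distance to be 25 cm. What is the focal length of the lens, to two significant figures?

2.5 cm

For the image at infinity, M = D/f.
f = D/M = 25/10.0 = 2.500 cm.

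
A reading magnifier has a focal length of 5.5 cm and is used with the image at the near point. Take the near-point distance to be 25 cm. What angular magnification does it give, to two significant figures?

5.5

M = 1 + D/f = 1 + 25/5.5 = 5.545.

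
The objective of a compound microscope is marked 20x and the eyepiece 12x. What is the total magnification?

240

The overall magnification of a compound microscope is the product of the objective and eyepiece magnifications:
M = M_obj x M_eye = 20 x 12 = 240.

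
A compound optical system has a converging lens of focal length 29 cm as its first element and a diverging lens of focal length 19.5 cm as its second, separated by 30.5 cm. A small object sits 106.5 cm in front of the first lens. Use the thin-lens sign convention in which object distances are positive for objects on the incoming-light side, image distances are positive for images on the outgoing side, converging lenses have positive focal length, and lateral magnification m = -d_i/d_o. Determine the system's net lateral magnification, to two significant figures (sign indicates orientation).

Applying the thin-lens equation to the first lens, 1/29 = 1/106.5 + 1/d_i1, which gives d_i1 = 39.852 cm.
Its lateral magnification is m_1 = -d_i1/d_o1 = -(39.852)/106.5 = -0.3742.
This image would form 39.852 cm past lens 1, i.e. 9.352 cm beyond lens 2, so it is a virtual object for lens 2: d_o2 = 30.5 - 39.852 = -9.352 cm.
Applying the thin-lens equation again with f_2 = -19.5 cm and d_o2 = -9.352 cm gives d_i2 = 17.969 cm.
m_2 = -(17.969)/(-9.352) = 1.9215.
Total m = m_1 x m_2 = (-0.3742)(1.9215) = -0.7190.

-0.72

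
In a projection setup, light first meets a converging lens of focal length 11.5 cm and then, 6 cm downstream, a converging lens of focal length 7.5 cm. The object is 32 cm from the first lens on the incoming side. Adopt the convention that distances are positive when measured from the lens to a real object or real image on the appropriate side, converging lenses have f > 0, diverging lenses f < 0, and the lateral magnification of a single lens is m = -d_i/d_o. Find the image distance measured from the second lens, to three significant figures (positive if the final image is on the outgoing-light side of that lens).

Applying the thin-lens equation to the first lens, 1/11.5 = 1/32 + 1/d_i1, which gives d_i1 = 17.951 cm.
This image would form 17.951 cm past lens 1, i.e. 11.951 cm beyond lens 2, so it is a virtual object for lens 2: d_o2 = 6 - 17.951 = -11.951 cm.
Applying the thin-lens equation again with f_2 = 7.5 cm and d_o2 = -11.951 cm gives d_i2 = 4.608 cm.

4.61 cm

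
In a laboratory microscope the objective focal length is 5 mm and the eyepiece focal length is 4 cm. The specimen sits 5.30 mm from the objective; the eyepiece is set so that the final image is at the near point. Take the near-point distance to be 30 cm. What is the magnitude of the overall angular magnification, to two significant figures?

Convert to cm: f_obj = 5 mm = 0.5 cm; d_o = 5.30 mm = 0.53 cm.
Objective: 1/d_i = 1/f_obj - 1/d_o = 1/0.5 - 1/0.53 = 0.11321 cm^-1, so d_i = 8.833 cm.
m_obj = -d_i/d_o = -8.833/0.53 = -16.667.
Eyepiece angular magnification (image at near point): M_eye = 1 + D/f_e = 1 + 30/4 = 8.500.
Overall M = m_obj x M_eye = (-16.667)(8.500) = -141.67.
|M| = 141.67.

140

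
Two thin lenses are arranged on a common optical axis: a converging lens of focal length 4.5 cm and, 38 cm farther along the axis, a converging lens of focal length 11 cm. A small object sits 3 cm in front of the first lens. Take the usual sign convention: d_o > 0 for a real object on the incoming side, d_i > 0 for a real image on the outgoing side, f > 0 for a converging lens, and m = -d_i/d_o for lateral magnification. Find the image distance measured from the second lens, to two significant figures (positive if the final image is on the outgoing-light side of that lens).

14 cm

First lens: d_i1 = 1/(1/4.5 - 1/3) = -9.000 cm.
The intermediate image is virtual, 9.000 cm to the left of lens 1, so d_o2 = L - d_i1 = 38 - (-9.000) = 47.000 cm.
Second lens: d_i2 = 1/(1/11 - 1/(47.000)) = 14.361 cm.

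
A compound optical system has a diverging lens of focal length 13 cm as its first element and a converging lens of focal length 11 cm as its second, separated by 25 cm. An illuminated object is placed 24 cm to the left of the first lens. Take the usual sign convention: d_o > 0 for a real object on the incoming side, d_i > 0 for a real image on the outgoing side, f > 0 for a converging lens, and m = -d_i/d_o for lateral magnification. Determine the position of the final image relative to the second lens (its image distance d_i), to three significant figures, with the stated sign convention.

Lens 1: 1/d_i1 = 1/f_1 - 1/d_o1 = 1/(-13) - 1/24 = -0.11859 cm^-1, so d_i1 = -8.432 cm.
The intermediate image is virtual, 8.432 cm to the left of lens 1, so d_o2 = L - d_i1 = 25 - (-8.432) = 33.432 cm.
Lens 2: 1/d_i2 = 1/f_2 - 1/d_o2 = 1/11 - 1/(33.432) = 0.06100 cm^-1, so d_i2 = 16.394 cm.

16.4 cm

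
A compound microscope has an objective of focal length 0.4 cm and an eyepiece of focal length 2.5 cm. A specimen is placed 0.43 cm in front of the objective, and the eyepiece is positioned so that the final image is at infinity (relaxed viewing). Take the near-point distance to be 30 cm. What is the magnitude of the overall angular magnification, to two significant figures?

160

Objective: 1/d_i = 1/f_obj - 1/d_o = 1/0.4 - 1/0.43 = 0.17442 cm^-1, so d_i = 5.733 cm.
m_obj = -d_i/d_o = -5.733/0.43 = -13.333.
Eyepiece angular magnification (image at infinity): M_eye = D/f_e = 30/2.5 = 12.000.
Overall M = m_obj x M_eye = (-13.333)(12.000) = -160.00.
|M| = 160.00.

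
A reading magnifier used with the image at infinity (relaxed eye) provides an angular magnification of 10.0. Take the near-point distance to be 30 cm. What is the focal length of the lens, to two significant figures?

For the image at infinity, M = D/f.
f = D/M = 30/10.0 = 3.000 cm.

3.0 cm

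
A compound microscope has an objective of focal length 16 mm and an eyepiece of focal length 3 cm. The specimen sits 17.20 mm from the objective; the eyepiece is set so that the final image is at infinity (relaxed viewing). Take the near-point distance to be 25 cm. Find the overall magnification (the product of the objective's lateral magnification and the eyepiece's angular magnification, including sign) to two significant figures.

-110

Convert to cm: f_obj = 16 mm = 1.6 cm; d_o = 17.20 mm = 1.72 cm.
Objective: 1/d_i = 1/f_obj - 1/d_o = 1/1.6 - 1/1.72 = 0.04360 cm^-1, so d_i = 22.933 cm.
m_obj = -d_i/d_o = -22.933/1.72 = -13.333.
Eyepiece angular magnification (image at infinity): M_eye = D/f_e = 25/3 = 8.333.
Overall M = m_obj x M_eye = (-13.333)(8.333) = -111.11.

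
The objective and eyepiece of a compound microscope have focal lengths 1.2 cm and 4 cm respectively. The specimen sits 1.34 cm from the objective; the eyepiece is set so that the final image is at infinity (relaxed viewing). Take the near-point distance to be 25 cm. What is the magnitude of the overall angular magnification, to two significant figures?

54

Objective: 1/d_i = 1/f_obj - 1/d_o = 1/1.2 - 1/1.34 = 0.08706 cm^-1, so d_i = 11.486 cm.
m_obj = -d_i/d_o = -11.486/1.34 = -8.571.
Eyepiece angular magnification (image at infinity): M_eye = D/f_e = 25/4 = 6.250.
Overall M = m_obj x M_eye = (-8.571)(6.250) = -53.57.
|M| = 53.57.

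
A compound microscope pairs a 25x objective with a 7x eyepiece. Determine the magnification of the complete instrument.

The overall magnification of a compound microscope is the product of the objective and eyepiece magnifications:
M = M_obj x M_eye = 25 x 7 = 175.

175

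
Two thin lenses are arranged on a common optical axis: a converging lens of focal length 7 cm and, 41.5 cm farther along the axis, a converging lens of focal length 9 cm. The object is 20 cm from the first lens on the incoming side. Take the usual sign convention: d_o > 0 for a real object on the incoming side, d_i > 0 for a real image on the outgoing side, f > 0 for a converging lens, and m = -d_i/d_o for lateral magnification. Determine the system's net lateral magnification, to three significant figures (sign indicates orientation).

Applying the thin-lens equation to the first lens, 1/7 = 1/20 + 1/d_i1, which gives d_i1 = 10.769 cm.
Its lateral magnification is m_1 = -d_i1/d_o1 = -(10.769)/20 = -0.5385.
That image sits 30.731 cm in front of the second lens, so d_o2 = 30.731 cm.
Applying the thin-lens equation again with f_2 = 9 cm and d_o2 = 30.731 cm gives d_i2 = 12.727 cm.
m_2 = -(12.727)/(30.731) = -0.4142.
Total m = m_1 x m_2 = (-0.5385)(-0.4142) = 0.2230.

0.223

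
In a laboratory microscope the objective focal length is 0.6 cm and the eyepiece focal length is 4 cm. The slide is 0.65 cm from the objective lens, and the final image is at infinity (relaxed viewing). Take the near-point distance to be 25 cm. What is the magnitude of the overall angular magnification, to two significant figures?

75

Objective: 1/d_i = 1/f_obj - 1/d_o = 1/0.6 - 1/0.65 = 0.12821 cm^-1, so d_i = 7.800 cm.
m_obj = -d_i/d_o = -7.800/0.65 = -12.000.
Eyepiece angular magnification (image at infinity): M_eye = D/f_e = 25/4 = 6.250.
Overall M = m_obj x M_eye = (-12.000)(6.250) = -75.00.
|M| = 75.00.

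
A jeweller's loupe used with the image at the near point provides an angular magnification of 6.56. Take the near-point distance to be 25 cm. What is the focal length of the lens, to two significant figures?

For the image at the near point, M = 1 + D/f.
f = D/(M - 1) = 25/(6.56 - 1) = 4.496 cm.

4.5 cm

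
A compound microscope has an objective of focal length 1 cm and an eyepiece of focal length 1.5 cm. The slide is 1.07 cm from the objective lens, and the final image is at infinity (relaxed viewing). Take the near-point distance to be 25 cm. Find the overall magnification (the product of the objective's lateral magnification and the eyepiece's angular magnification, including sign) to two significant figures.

-240

Objective: 1/d_i = 1/f_obj - 1/d_o = 1/1 - 1/1.07 = 0.06542 cm^-1, so d_i = 15.286 cm.
m_obj = -d_i/d_o = -15.286/1.07 = -14.286.
Eyepiece angular magnification (image at infinity): M_eye = D/f_e = 25/1.5 = 16.667.
Overall M = m_obj x M_eye = (-14.286)(16.667) = -238.10.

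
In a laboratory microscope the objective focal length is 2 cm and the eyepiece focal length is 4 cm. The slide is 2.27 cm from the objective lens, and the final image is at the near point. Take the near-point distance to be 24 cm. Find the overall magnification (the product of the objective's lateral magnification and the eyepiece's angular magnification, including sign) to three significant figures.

Objective: 1/d_i = 1/f_obj - 1/d_o = 1/2 - 1/2.27 = 0.05947 cm^-1, so d_i = 16.815 cm.
m_obj = -d_i/d_o = -16.815/2.27 = -7.407.
Eyepiece angular magnification (image at near point): M_eye = 1 + D/f_e = 1 + 24/4 = 7.000.
Overall M = m_obj x M_eye = (-7.407)(7.000) = -51.85.

-51.9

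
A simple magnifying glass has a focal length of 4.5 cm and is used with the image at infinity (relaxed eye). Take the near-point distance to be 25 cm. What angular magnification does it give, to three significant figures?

M = D/f = 25/4.5 = 5.556.

5.56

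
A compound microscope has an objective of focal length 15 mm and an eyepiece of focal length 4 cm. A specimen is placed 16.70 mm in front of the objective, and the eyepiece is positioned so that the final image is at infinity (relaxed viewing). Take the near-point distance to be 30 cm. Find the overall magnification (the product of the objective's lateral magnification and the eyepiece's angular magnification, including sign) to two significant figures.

Convert to cm: f_obj = 15 mm = 1.5 cm; d_o = 16.70 mm = 1.67 cm.
Objective: 1/d_i = 1/f_obj - 1/d_o = 1/1.5 - 1/1.67 = 0.06786 cm^-1, so d_i = 14.735 cm.
m_obj = -d_i/d_o = -14.735/1.67 = -8.824.
Eyepiece angular magnification (image at infinity): M_eye = D/f_e = 30/4 = 7.500.
Overall M = m_obj x M_eye = (-8.824)(7.500) = -66.18.

-66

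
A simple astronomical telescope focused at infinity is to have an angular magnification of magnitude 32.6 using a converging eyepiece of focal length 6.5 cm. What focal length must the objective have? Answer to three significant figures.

|M| = f_obj/|f_eye|, so f_obj = |M| x |f_eye| = 32.6 x 6.5 = 211.900 cm.

212 cm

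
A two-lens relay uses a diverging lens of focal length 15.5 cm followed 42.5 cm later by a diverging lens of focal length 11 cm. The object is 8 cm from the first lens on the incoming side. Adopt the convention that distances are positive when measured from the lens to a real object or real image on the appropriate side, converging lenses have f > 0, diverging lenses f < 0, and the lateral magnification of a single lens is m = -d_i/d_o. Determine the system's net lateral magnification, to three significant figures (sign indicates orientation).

0.123

Applying the thin-lens equation to the first lens, 1/(-15.5) = 1/8 + 1/d_i1, which gives d_i1 = -5.277 cm.
Its lateral magnification is m_1 = -d_i1/d_o1 = -(-5.277)/8 = 0.6596.
With d_i1 < 0 the first image is virtual and lies on the object side; the object distance for lens 2 is d_o2 = 42.5 - (-5.277) = 47.777 cm.
Applying the thin-lens equation again with f_2 = -11 cm and d_o2 = 47.777 cm gives d_i2 = -8.941 cm.
m_2 = -(-8.941)/(47.777) = 0.1871.
The system's lateral magnification is m_1 m_2 = (0.6596)(0.1871) = 0.1234.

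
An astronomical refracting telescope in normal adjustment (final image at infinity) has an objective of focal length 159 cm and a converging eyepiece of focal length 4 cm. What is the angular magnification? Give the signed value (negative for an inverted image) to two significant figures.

-40

M = -f_obj/f_eye = -159/(4) = -39.750.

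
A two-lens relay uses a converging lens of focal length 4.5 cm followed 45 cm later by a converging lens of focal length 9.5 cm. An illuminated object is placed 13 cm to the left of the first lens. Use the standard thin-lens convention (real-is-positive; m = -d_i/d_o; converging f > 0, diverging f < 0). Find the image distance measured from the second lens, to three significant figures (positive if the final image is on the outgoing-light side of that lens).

Lens 1: 1/d_i1 = 1/f_1 - 1/d_o1 = 1/4.5 - 1/13 = 0.14530 cm^-1, so d_i1 = 6.882 cm.
The intermediate image is 6.882 cm to the right of lens 1, so d_o2 = L - d_i1 = 45 - 6.882 = 38.118 cm.
Lens 2: 1/d_i2 = 1/f_2 - 1/d_o2 = 1/9.5 - 1/(38.118) = 0.07903 cm^-1, so d_i2 = 12.654 cm.

12.7 cm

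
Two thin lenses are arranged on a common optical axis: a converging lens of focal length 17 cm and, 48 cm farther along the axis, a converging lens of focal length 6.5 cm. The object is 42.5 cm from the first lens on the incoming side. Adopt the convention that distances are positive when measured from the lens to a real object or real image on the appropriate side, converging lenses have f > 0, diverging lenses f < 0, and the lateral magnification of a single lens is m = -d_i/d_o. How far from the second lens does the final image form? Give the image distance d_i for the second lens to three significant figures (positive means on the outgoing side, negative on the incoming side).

9.71 cm

Lens 1: 1/d_i1 = 1/f_1 - 1/d_o1 = 1/17 - 1/42.5 = 0.03529 cm^-1, so d_i1 = 28.333 cm.
Object distance for lens 2: d_o2 = 48 - 28.333 = 19.667 cm.
Lens 2: 1/d_i2 = 1/f_2 - 1/d_o2 = 1/6.5 - 1/(19.667) = 0.10300 cm^-1, so d_i2 = 9.709 cm.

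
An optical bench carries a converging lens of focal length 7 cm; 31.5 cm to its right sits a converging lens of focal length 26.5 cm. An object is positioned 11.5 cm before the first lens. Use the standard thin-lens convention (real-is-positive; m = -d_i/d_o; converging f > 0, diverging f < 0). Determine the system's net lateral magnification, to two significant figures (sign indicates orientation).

-3.2

First lens: d_i1 = 1/(1/7 - 1/11.5) = 17.889 cm.
m_1 = -(17.889)/11.5 = -1.5556.
That image sits 13.611 cm in front of the second lens, so d_o2 = 13.611 cm.
Second lens: d_i2 = 1/(1/26.5 - 1/(13.611)) = -27.985 cm.
m_2 = -(-27.985)/(13.611) = 2.0560.
The system's lateral magnification is m_1 m_2 = (-1.5556)(2.0560) = -3.1983.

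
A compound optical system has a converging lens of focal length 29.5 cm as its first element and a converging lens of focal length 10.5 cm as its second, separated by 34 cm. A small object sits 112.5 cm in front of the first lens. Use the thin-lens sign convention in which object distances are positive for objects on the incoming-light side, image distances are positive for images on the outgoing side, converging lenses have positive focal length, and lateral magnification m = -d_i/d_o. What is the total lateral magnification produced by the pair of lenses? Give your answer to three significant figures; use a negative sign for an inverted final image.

-0.226

Applying the thin-lens equation to the first lens, 1/29.5 = 1/112.5 + 1/d_i1, which gives d_i1 = 39.985 cm.
Its lateral magnification is m_1 = -d_i1/d_o1 = -(39.985)/112.5 = -0.3554.
This image would form 39.985 cm past lens 1, i.e. 5.985 cm beyond lens 2, so it is a virtual object for lens 2: d_o2 = 34 - 39.985 = -5.985 cm.
Applying the thin-lens equation again with f_2 = 10.5 cm and d_o2 = -5.985 cm gives d_i2 = 3.812 cm.
m_2 = -(3.812)/(-5.985) = 0.6369.
Overall magnification: m = m_1 m_2 = -0.2264.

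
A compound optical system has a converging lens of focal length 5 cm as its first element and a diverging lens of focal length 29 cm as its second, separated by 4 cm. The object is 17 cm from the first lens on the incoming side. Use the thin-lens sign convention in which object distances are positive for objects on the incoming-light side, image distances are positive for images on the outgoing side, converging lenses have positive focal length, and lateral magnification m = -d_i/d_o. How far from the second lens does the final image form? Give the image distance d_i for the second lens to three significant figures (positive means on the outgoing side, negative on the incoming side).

3.45 cm

Applying the thin-lens equation to the first lens, 1/5 = 1/17 + 1/d_i1, which gives d_i1 = 7.083 cm.
This image would form 7.083 cm past lens 1, i.e. 3.083 cm beyond lens 2, so it is a virtual object for lens 2: d_o2 = 4 - 7.083 = -3.083 cm.
Applying the thin-lens equation again with f_2 = -29 cm and d_o2 = -3.083 cm gives d_i2 = 3.450 cm.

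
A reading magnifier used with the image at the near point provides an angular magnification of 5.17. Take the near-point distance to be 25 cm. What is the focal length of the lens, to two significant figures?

For the image at the near point, M = 1 + D/f.
f = D/(M - 1) = 25/(5.17 - 1) = 5.995 cm.

6.0 cm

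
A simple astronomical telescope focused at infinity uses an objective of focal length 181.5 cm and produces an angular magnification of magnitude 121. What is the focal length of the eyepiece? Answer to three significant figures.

|M| = f_obj/f_eye, so f_eye = f_obj/|M| = 181.5/121.0 = 1.500 cm.

1.50 cm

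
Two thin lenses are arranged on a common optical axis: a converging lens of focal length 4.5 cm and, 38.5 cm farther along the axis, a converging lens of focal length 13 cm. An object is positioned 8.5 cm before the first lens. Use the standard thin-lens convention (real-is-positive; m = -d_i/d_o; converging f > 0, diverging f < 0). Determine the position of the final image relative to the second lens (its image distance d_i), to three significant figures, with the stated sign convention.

23.6 cm

Applying the thin-lens equation to the first lens, 1/4.5 = 1/8.5 + 1/d_i1, which gives d_i1 = 9.563 cm.
The intermediate image is 9.563 cm to the right of lens 1, so d_o2 = L - d_i1 = 38.5 - 9.563 = 28.938 cm.
Applying the thin-lens equation again with f_2 = 13 cm and d_o2 = 28.938 cm gives d_i2 = 23.604 cm.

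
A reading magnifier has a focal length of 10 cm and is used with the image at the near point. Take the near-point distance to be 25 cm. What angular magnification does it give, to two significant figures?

M = 1 + D/f = 1 + 25/10 = 3.500.

3.5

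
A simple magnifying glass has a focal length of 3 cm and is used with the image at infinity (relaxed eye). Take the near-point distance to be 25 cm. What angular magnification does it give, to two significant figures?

8.3

M = D/f = 25/3 = 8.333.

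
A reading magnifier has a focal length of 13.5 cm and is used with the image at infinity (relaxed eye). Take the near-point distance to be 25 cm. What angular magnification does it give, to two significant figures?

1.9

M = D/f = 25/13.5 = 1.852.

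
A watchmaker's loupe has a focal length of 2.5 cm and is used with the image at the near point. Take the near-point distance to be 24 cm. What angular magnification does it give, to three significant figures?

M = 1 + D/f = 1 + 24/2.5 = 10.600.

10.6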